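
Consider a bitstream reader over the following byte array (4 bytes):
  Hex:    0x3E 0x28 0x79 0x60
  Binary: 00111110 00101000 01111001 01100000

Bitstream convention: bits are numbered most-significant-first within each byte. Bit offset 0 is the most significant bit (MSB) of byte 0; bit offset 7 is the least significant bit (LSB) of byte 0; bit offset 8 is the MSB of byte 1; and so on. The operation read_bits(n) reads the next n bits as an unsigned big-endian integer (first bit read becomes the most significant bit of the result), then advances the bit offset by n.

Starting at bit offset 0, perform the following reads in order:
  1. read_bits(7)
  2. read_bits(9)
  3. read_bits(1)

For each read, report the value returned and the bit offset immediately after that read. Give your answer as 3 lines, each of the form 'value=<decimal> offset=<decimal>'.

Answer: value=31 offset=7
value=40 offset=16
value=0 offset=17

Derivation:
Read 1: bits[0:7] width=7 -> value=31 (bin 0011111); offset now 7 = byte 0 bit 7; 25 bits remain
Read 2: bits[7:16] width=9 -> value=40 (bin 000101000); offset now 16 = byte 2 bit 0; 16 bits remain
Read 3: bits[16:17] width=1 -> value=0 (bin 0); offset now 17 = byte 2 bit 1; 15 bits remain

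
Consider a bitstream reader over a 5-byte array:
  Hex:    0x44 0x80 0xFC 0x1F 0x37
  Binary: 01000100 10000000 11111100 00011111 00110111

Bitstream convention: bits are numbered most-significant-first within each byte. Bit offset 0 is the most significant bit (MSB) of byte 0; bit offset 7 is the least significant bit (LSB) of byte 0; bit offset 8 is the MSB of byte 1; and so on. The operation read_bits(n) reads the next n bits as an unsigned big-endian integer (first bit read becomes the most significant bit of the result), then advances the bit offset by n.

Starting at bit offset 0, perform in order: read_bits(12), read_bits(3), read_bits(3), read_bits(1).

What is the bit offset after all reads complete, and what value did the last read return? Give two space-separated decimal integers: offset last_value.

Read 1: bits[0:12] width=12 -> value=1096 (bin 010001001000); offset now 12 = byte 1 bit 4; 28 bits remain
Read 2: bits[12:15] width=3 -> value=0 (bin 000); offset now 15 = byte 1 bit 7; 25 bits remain
Read 3: bits[15:18] width=3 -> value=3 (bin 011); offset now 18 = byte 2 bit 2; 22 bits remain
Read 4: bits[18:19] width=1 -> value=1 (bin 1); offset now 19 = byte 2 bit 3; 21 bits remain

Answer: 19 1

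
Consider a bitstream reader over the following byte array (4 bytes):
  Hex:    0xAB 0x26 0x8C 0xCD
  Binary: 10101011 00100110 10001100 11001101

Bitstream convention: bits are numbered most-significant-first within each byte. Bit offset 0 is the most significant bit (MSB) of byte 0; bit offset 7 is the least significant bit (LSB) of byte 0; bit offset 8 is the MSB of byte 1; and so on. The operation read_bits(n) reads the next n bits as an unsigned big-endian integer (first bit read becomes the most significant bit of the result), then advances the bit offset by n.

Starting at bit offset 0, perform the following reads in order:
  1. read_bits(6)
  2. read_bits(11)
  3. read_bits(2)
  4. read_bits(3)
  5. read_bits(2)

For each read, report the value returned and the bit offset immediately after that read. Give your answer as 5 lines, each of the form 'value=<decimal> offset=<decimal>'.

Read 1: bits[0:6] width=6 -> value=42 (bin 101010); offset now 6 = byte 0 bit 6; 26 bits remain
Read 2: bits[6:17] width=11 -> value=1613 (bin 11001001101); offset now 17 = byte 2 bit 1; 15 bits remain
Read 3: bits[17:19] width=2 -> value=0 (bin 00); offset now 19 = byte 2 bit 3; 13 bits remain
Read 4: bits[19:22] width=3 -> value=3 (bin 011); offset now 22 = byte 2 bit 6; 10 bits remain
Read 5: bits[22:24] width=2 -> value=0 (bin 00); offset now 24 = byte 3 bit 0; 8 bits remain

Answer: value=42 offset=6
value=1613 offset=17
value=0 offset=19
value=3 offset=22
value=0 offset=24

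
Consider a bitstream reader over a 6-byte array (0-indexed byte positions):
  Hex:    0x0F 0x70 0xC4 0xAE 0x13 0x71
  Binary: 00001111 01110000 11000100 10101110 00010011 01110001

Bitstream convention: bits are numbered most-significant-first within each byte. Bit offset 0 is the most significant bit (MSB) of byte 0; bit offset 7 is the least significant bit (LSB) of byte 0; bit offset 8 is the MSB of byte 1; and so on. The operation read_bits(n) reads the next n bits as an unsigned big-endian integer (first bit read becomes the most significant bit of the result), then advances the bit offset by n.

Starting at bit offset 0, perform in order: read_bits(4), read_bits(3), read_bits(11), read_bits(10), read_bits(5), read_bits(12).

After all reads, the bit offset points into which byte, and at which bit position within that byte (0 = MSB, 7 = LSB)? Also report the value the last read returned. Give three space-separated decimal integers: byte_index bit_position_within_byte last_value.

Read 1: bits[0:4] width=4 -> value=0 (bin 0000); offset now 4 = byte 0 bit 4; 44 bits remain
Read 2: bits[4:7] width=3 -> value=7 (bin 111); offset now 7 = byte 0 bit 7; 41 bits remain
Read 3: bits[7:18] width=11 -> value=1475 (bin 10111000011); offset now 18 = byte 2 bit 2; 30 bits remain
Read 4: bits[18:28] width=10 -> value=74 (bin 0001001010); offset now 28 = byte 3 bit 4; 20 bits remain
Read 5: bits[28:33] width=5 -> value=28 (bin 11100); offset now 33 = byte 4 bit 1; 15 bits remain
Read 6: bits[33:45] width=12 -> value=622 (bin 001001101110); offset now 45 = byte 5 bit 5; 3 bits remain

Answer: 5 5 622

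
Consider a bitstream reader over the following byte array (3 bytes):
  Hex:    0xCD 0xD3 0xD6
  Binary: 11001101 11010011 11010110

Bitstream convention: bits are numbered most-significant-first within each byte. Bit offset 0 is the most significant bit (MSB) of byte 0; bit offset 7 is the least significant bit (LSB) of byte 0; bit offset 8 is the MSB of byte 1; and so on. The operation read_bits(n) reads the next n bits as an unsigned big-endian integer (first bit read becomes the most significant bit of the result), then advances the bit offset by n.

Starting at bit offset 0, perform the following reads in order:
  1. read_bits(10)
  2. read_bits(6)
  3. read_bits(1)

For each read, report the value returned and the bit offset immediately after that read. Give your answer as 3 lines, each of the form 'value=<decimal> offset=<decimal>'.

Read 1: bits[0:10] width=10 -> value=823 (bin 1100110111); offset now 10 = byte 1 bit 2; 14 bits remain
Read 2: bits[10:16] width=6 -> value=19 (bin 010011); offset now 16 = byte 2 bit 0; 8 bits remain
Read 3: bits[16:17] width=1 -> value=1 (bin 1); offset now 17 = byte 2 bit 1; 7 bits remain

Answer: value=823 offset=10
value=19 offset=16
value=1 offset=17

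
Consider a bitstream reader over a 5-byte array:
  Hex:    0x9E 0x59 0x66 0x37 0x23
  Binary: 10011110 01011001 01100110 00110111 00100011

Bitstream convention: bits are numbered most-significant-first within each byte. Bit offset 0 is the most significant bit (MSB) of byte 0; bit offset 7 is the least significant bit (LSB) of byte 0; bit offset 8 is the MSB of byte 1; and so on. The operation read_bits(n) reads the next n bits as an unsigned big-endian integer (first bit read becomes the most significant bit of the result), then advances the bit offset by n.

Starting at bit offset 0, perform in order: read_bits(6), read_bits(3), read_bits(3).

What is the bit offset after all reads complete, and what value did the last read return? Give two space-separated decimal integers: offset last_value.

Read 1: bits[0:6] width=6 -> value=39 (bin 100111); offset now 6 = byte 0 bit 6; 34 bits remain
Read 2: bits[6:9] width=3 -> value=4 (bin 100); offset now 9 = byte 1 bit 1; 31 bits remain
Read 3: bits[9:12] width=3 -> value=5 (bin 101); offset now 12 = byte 1 bit 4; 28 bits remain

Answer: 12 5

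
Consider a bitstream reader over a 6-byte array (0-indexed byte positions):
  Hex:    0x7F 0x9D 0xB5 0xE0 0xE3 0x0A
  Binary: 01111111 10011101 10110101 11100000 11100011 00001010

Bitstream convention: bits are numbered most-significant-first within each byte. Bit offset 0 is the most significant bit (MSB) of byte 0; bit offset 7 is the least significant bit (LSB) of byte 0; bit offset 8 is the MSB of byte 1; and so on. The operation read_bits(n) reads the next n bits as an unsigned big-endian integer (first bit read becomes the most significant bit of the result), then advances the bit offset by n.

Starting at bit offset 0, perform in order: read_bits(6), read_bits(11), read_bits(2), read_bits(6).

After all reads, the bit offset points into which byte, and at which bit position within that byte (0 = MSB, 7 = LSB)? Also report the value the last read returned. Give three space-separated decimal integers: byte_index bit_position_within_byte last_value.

Answer: 3 1 43

Derivation:
Read 1: bits[0:6] width=6 -> value=31 (bin 011111); offset now 6 = byte 0 bit 6; 42 bits remain
Read 2: bits[6:17] width=11 -> value=1851 (bin 11100111011); offset now 17 = byte 2 bit 1; 31 bits remain
Read 3: bits[17:19] width=2 -> value=1 (bin 01); offset now 19 = byte 2 bit 3; 29 bits remain
Read 4: bits[19:25] width=6 -> value=43 (bin 101011); offset now 25 = byte 3 bit 1; 23 bits remain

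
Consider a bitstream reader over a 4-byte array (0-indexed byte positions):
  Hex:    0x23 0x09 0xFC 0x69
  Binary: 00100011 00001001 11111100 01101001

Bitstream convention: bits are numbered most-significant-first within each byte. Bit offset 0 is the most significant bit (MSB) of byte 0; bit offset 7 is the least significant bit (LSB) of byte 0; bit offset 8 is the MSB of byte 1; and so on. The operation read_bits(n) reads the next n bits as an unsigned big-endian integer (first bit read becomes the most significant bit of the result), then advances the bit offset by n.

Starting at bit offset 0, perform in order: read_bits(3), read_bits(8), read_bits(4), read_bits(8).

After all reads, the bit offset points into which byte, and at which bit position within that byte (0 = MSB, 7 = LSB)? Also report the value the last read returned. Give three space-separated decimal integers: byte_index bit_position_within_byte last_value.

Answer: 2 7 254

Derivation:
Read 1: bits[0:3] width=3 -> value=1 (bin 001); offset now 3 = byte 0 bit 3; 29 bits remain
Read 2: bits[3:11] width=8 -> value=24 (bin 00011000); offset now 11 = byte 1 bit 3; 21 bits remain
Read 3: bits[11:15] width=4 -> value=4 (bin 0100); offset now 15 = byte 1 bit 7; 17 bits remain
Read 4: bits[15:23] width=8 -> value=254 (bin 11111110); offset now 23 = byte 2 bit 7; 9 bits remain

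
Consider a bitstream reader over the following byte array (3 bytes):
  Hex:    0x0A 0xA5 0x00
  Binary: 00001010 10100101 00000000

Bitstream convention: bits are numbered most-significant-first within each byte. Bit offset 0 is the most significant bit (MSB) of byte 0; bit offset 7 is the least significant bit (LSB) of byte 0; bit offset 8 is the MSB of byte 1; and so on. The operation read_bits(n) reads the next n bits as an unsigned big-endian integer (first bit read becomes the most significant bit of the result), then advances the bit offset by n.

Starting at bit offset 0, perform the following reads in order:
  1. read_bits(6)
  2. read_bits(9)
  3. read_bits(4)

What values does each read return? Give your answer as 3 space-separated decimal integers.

Read 1: bits[0:6] width=6 -> value=2 (bin 000010); offset now 6 = byte 0 bit 6; 18 bits remain
Read 2: bits[6:15] width=9 -> value=338 (bin 101010010); offset now 15 = byte 1 bit 7; 9 bits remain
Read 3: bits[15:19] width=4 -> value=8 (bin 1000); offset now 19 = byte 2 bit 3; 5 bits remain

Answer: 2 338 8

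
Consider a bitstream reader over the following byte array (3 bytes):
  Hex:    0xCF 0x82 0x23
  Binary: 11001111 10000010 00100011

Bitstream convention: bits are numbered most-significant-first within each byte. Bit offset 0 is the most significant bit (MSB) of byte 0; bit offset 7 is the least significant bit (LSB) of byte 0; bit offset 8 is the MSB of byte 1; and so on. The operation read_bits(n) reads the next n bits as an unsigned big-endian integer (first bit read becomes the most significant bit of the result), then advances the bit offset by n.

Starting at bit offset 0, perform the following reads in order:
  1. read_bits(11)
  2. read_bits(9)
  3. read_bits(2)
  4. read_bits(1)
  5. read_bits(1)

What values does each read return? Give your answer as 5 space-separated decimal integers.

Read 1: bits[0:11] width=11 -> value=1660 (bin 11001111100); offset now 11 = byte 1 bit 3; 13 bits remain
Read 2: bits[11:20] width=9 -> value=34 (bin 000100010); offset now 20 = byte 2 bit 4; 4 bits remain
Read 3: bits[20:22] width=2 -> value=0 (bin 00); offset now 22 = byte 2 bit 6; 2 bits remain
Read 4: bits[22:23] width=1 -> value=1 (bin 1); offset now 23 = byte 2 bit 7; 1 bits remain
Read 5: bits[23:24] width=1 -> value=1 (bin 1); offset now 24 = byte 3 bit 0; 0 bits remain

Answer: 1660 34 0 1 1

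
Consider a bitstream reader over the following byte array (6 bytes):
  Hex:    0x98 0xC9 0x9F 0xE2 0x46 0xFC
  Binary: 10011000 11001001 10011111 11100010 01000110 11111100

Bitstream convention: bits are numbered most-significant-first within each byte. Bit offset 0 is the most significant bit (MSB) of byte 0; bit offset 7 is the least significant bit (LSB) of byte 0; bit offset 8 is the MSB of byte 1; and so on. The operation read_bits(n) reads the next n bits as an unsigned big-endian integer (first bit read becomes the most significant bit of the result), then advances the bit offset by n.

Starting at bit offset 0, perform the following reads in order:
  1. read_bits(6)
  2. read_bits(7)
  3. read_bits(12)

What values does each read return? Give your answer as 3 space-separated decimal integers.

Answer: 38 25 831

Derivation:
Read 1: bits[0:6] width=6 -> value=38 (bin 100110); offset now 6 = byte 0 bit 6; 42 bits remain
Read 2: bits[6:13] width=7 -> value=25 (bin 0011001); offset now 13 = byte 1 bit 5; 35 bits remain
Read 3: bits[13:25] width=12 -> value=831 (bin 001100111111); offset now 25 = byte 3 bit 1; 23 bits remain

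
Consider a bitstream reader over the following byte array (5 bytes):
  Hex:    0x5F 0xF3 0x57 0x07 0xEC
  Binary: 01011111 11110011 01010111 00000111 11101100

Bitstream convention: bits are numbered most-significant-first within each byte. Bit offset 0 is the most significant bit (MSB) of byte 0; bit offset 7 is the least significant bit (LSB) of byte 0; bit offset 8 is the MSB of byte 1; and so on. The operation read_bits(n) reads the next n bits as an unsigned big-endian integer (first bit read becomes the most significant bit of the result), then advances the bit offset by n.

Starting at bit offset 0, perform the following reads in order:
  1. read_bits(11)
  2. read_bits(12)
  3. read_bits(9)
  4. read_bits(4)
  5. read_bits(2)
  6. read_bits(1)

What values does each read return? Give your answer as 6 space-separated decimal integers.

Answer: 767 2475 263 14 3 0

Derivation:
Read 1: bits[0:11] width=11 -> value=767 (bin 01011111111); offset now 11 = byte 1 bit 3; 29 bits remain
Read 2: bits[11:23] width=12 -> value=2475 (bin 100110101011); offset now 23 = byte 2 bit 7; 17 bits remain
Read 3: bits[23:32] width=9 -> value=263 (bin 100000111); offset now 32 = byte 4 bit 0; 8 bits remain
Read 4: bits[32:36] width=4 -> value=14 (bin 1110); offset now 36 = byte 4 bit 4; 4 bits remain
Read 5: bits[36:38] width=2 -> value=3 (bin 11); offset now 38 = byte 4 bit 6; 2 bits remain
Read 6: bits[38:39] width=1 -> value=0 (bin 0); offset now 39 = byte 4 bit 7; 1 bits remain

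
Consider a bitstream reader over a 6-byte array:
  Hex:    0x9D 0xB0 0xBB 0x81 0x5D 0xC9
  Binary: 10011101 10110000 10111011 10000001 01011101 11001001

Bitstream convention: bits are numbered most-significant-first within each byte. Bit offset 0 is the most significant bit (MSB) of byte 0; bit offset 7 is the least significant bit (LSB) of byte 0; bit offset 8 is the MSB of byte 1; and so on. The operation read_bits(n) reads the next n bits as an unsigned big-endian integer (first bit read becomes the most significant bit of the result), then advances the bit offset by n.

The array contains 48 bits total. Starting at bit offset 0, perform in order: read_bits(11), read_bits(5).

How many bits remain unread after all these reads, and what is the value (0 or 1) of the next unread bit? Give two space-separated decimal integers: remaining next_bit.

Read 1: bits[0:11] width=11 -> value=1261 (bin 10011101101); offset now 11 = byte 1 bit 3; 37 bits remain
Read 2: bits[11:16] width=5 -> value=16 (bin 10000); offset now 16 = byte 2 bit 0; 32 bits remain

Answer: 32 1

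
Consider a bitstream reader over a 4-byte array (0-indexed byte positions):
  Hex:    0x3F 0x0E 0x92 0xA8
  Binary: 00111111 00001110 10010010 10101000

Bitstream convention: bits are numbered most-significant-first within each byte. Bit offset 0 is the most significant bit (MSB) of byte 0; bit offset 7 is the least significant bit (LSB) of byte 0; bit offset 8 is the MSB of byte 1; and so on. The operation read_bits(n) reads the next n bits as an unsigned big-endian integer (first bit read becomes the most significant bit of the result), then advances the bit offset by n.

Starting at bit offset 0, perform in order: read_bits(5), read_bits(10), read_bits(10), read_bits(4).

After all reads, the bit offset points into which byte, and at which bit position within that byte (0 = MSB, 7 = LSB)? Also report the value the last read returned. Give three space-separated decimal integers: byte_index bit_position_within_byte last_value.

Read 1: bits[0:5] width=5 -> value=7 (bin 00111); offset now 5 = byte 0 bit 5; 27 bits remain
Read 2: bits[5:15] width=10 -> value=903 (bin 1110000111); offset now 15 = byte 1 bit 7; 17 bits remain
Read 3: bits[15:25] width=10 -> value=293 (bin 0100100101); offset now 25 = byte 3 bit 1; 7 bits remain
Read 4: bits[25:29] width=4 -> value=5 (bin 0101); offset now 29 = byte 3 bit 5; 3 bits remain

Answer: 3 5 5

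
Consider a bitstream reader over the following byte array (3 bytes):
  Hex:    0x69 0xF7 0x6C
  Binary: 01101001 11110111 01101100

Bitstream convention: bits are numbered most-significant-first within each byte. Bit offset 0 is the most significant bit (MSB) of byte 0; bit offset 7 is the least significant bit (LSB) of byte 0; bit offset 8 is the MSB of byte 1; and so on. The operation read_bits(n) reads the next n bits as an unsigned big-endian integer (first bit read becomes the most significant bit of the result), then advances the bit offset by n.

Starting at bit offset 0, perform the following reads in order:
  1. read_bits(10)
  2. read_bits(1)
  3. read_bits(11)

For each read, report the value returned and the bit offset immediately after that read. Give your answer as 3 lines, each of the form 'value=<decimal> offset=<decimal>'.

Answer: value=423 offset=10
value=1 offset=11
value=1499 offset=22

Derivation:
Read 1: bits[0:10] width=10 -> value=423 (bin 0110100111); offset now 10 = byte 1 bit 2; 14 bits remain
Read 2: bits[10:11] width=1 -> value=1 (bin 1); offset now 11 = byte 1 bit 3; 13 bits remain
Read 3: bits[11:22] width=11 -> value=1499 (bin 10111011011); offset now 22 = byte 2 bit 6; 2 bits remain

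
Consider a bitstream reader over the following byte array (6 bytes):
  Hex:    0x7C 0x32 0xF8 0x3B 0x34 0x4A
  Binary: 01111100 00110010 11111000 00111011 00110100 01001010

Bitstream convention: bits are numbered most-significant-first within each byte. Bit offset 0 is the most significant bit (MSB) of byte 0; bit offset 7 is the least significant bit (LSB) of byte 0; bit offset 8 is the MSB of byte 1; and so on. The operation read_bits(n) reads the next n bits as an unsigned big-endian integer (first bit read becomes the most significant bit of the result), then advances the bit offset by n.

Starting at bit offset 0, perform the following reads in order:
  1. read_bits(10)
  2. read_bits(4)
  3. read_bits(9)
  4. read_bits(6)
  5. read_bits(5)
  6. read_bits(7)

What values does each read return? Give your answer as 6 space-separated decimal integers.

Answer: 496 12 380 7 12 104

Derivation:
Read 1: bits[0:10] width=10 -> value=496 (bin 0111110000); offset now 10 = byte 1 bit 2; 38 bits remain
Read 2: bits[10:14] width=4 -> value=12 (bin 1100); offset now 14 = byte 1 bit 6; 34 bits remain
Read 3: bits[14:23] width=9 -> value=380 (bin 101111100); offset now 23 = byte 2 bit 7; 25 bits remain
Read 4: bits[23:29] width=6 -> value=7 (bin 000111); offset now 29 = byte 3 bit 5; 19 bits remain
Read 5: bits[29:34] width=5 -> value=12 (bin 01100); offset now 34 = byte 4 bit 2; 14 bits remain
Read 6: bits[34:41] width=7 -> value=104 (bin 1101000); offset now 41 = byte 5 bit 1; 7 bits remain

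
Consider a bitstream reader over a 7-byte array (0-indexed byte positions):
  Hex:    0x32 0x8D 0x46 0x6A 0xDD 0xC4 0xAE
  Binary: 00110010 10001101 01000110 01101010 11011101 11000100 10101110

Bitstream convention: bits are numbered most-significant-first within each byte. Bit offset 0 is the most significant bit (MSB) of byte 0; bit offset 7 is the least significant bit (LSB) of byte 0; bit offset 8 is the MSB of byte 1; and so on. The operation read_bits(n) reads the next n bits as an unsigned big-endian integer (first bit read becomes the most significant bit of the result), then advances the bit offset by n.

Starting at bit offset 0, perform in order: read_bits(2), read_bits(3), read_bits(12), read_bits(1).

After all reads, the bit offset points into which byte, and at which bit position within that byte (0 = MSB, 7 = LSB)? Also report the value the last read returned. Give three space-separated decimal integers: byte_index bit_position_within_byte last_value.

Answer: 2 2 1

Derivation:
Read 1: bits[0:2] width=2 -> value=0 (bin 00); offset now 2 = byte 0 bit 2; 54 bits remain
Read 2: bits[2:5] width=3 -> value=6 (bin 110); offset now 5 = byte 0 bit 5; 51 bits remain
Read 3: bits[5:17] width=12 -> value=1306 (bin 010100011010); offset now 17 = byte 2 bit 1; 39 bits remain
Read 4: bits[17:18] width=1 -> value=1 (bin 1); offset now 18 = byte 2 bit 2; 38 bits remain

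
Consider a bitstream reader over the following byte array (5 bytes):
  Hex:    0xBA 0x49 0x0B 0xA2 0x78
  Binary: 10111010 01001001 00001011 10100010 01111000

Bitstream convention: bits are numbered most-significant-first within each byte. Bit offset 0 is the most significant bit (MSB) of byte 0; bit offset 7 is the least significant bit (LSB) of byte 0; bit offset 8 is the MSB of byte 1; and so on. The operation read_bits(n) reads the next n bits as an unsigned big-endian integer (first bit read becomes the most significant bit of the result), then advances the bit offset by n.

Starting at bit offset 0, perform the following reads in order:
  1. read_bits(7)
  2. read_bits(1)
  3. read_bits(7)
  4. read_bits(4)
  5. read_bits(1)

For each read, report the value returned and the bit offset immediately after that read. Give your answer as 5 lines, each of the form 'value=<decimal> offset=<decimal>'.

Read 1: bits[0:7] width=7 -> value=93 (bin 1011101); offset now 7 = byte 0 bit 7; 33 bits remain
Read 2: bits[7:8] width=1 -> value=0 (bin 0); offset now 8 = byte 1 bit 0; 32 bits remain
Read 3: bits[8:15] width=7 -> value=36 (bin 0100100); offset now 15 = byte 1 bit 7; 25 bits remain
Read 4: bits[15:19] width=4 -> value=8 (bin 1000); offset now 19 = byte 2 bit 3; 21 bits remain
Read 5: bits[19:20] width=1 -> value=0 (bin 0); offset now 20 = byte 2 bit 4; 20 bits remain

Answer: value=93 offset=7
value=0 offset=8
value=36 offset=15
value=8 offset=19
value=0 offset=20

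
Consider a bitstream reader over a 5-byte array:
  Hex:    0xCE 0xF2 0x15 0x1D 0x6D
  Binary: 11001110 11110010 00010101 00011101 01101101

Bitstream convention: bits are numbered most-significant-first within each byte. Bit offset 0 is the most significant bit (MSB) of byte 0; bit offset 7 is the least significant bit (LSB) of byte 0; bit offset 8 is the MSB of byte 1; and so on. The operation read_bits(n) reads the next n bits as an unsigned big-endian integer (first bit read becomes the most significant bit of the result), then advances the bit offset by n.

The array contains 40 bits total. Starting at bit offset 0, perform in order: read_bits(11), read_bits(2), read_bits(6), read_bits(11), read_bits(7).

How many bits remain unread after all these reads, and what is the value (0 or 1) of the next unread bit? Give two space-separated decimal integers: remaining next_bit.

Read 1: bits[0:11] width=11 -> value=1655 (bin 11001110111); offset now 11 = byte 1 bit 3; 29 bits remain
Read 2: bits[11:13] width=2 -> value=2 (bin 10); offset now 13 = byte 1 bit 5; 27 bits remain
Read 3: bits[13:19] width=6 -> value=16 (bin 010000); offset now 19 = byte 2 bit 3; 21 bits remain
Read 4: bits[19:30] width=11 -> value=1351 (bin 10101000111); offset now 30 = byte 3 bit 6; 10 bits remain
Read 5: bits[30:37] width=7 -> value=45 (bin 0101101); offset now 37 = byte 4 bit 5; 3 bits remain

Answer: 3 1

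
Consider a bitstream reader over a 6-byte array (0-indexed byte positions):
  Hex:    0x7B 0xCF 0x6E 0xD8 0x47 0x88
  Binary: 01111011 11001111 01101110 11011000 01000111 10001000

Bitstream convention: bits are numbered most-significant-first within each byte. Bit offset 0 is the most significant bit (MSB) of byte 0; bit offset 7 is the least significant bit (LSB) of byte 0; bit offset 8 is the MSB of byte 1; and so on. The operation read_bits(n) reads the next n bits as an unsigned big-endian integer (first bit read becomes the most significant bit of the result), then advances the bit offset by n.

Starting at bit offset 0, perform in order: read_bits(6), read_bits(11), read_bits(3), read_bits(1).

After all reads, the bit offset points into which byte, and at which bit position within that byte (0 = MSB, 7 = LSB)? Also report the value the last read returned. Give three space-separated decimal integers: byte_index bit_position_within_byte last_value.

Answer: 2 5 1

Derivation:
Read 1: bits[0:6] width=6 -> value=30 (bin 011110); offset now 6 = byte 0 bit 6; 42 bits remain
Read 2: bits[6:17] width=11 -> value=1950 (bin 11110011110); offset now 17 = byte 2 bit 1; 31 bits remain
Read 3: bits[17:20] width=3 -> value=6 (bin 110); offset now 20 = byte 2 bit 4; 28 bits remain
Read 4: bits[20:21] width=1 -> value=1 (bin 1); offset now 21 = byte 2 bit 5; 27 bits remain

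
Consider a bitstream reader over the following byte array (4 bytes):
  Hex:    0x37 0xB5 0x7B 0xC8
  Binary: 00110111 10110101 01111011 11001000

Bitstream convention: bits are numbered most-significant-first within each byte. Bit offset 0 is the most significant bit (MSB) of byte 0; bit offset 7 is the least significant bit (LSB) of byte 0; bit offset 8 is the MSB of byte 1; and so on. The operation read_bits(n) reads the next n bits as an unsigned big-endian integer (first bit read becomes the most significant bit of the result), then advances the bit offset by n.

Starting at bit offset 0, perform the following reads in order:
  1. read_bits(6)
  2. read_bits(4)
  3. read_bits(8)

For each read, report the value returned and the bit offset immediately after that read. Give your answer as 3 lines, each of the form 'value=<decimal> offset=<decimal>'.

Answer: value=13 offset=6
value=14 offset=10
value=213 offset=18

Derivation:
Read 1: bits[0:6] width=6 -> value=13 (bin 001101); offset now 6 = byte 0 bit 6; 26 bits remain
Read 2: bits[6:10] width=4 -> value=14 (bin 1110); offset now 10 = byte 1 bit 2; 22 bits remain
Read 3: bits[10:18] width=8 -> value=213 (bin 11010101); offset now 18 = byte 2 bit 2; 14 bits remain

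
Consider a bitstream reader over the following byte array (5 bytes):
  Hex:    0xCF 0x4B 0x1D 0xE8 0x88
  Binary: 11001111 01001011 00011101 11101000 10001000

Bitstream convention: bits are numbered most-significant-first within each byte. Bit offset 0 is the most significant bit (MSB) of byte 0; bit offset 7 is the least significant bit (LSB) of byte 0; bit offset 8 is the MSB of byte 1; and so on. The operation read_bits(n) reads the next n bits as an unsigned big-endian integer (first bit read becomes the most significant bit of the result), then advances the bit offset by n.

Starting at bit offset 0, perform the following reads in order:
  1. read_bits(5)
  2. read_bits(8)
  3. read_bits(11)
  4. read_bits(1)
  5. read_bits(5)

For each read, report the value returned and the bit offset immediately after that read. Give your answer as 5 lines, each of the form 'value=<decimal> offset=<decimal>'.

Answer: value=25 offset=5
value=233 offset=13
value=797 offset=24
value=1 offset=25
value=26 offset=30

Derivation:
Read 1: bits[0:5] width=5 -> value=25 (bin 11001); offset now 5 = byte 0 bit 5; 35 bits remain
Read 2: bits[5:13] width=8 -> value=233 (bin 11101001); offset now 13 = byte 1 bit 5; 27 bits remain
Read 3: bits[13:24] width=11 -> value=797 (bin 01100011101); offset now 24 = byte 3 bit 0; 16 bits remain
Read 4: bits[24:25] width=1 -> value=1 (bin 1); offset now 25 = byte 3 bit 1; 15 bits remain
Read 5: bits[25:30] width=5 -> value=26 (bin 11010); offset now 30 = byte 3 bit 6; 10 bits remain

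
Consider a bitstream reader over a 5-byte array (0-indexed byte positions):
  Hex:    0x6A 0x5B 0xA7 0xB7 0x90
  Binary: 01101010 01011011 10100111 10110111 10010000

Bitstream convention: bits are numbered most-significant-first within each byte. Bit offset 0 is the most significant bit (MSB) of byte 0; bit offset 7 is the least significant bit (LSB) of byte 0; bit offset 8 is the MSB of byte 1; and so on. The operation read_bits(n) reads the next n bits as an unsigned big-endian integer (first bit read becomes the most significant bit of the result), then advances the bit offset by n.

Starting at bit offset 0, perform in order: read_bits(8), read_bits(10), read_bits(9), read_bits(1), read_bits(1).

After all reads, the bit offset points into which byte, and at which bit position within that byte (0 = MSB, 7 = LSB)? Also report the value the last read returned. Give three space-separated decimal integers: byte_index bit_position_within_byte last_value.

Read 1: bits[0:8] width=8 -> value=106 (bin 01101010); offset now 8 = byte 1 bit 0; 32 bits remain
Read 2: bits[8:18] width=10 -> value=366 (bin 0101101110); offset now 18 = byte 2 bit 2; 22 bits remain
Read 3: bits[18:27] width=9 -> value=317 (bin 100111101); offset now 27 = byte 3 bit 3; 13 bits remain
Read 4: bits[27:28] width=1 -> value=1 (bin 1); offset now 28 = byte 3 bit 4; 12 bits remain
Read 5: bits[28:29] width=1 -> value=0 (bin 0); offset now 29 = byte 3 bit 5; 11 bits remain

Answer: 3 5 0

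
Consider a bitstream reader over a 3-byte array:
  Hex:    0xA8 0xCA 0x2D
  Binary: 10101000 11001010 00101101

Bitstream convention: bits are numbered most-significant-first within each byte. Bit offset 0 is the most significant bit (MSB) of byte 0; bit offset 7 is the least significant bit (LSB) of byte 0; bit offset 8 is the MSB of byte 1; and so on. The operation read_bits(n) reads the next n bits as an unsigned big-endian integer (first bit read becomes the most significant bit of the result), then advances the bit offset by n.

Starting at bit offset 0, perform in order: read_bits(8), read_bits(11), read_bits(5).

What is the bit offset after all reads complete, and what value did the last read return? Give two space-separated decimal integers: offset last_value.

Answer: 24 13

Derivation:
Read 1: bits[0:8] width=8 -> value=168 (bin 10101000); offset now 8 = byte 1 bit 0; 16 bits remain
Read 2: bits[8:19] width=11 -> value=1617 (bin 11001010001); offset now 19 = byte 2 bit 3; 5 bits remain
Read 3: bits[19:24] width=5 -> value=13 (bin 01101); offset now 24 = byte 3 bit 0; 0 bits remain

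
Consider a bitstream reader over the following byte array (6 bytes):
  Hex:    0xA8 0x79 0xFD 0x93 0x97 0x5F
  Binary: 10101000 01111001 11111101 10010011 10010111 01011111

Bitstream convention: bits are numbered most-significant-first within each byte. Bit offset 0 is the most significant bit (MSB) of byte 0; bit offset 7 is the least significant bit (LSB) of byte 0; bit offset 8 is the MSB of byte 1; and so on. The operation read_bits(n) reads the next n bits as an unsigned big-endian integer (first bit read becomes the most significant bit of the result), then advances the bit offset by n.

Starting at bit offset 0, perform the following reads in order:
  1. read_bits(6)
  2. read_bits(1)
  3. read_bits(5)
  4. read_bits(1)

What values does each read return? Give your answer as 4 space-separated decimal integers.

Answer: 42 0 7 1

Derivation:
Read 1: bits[0:6] width=6 -> value=42 (bin 101010); offset now 6 = byte 0 bit 6; 42 bits remain
Read 2: bits[6:7] width=1 -> value=0 (bin 0); offset now 7 = byte 0 bit 7; 41 bits remain
Read 3: bits[7:12] width=5 -> value=7 (bin 00111); offset now 12 = byte 1 bit 4; 36 bits remain
Read 4: bits[12:13] width=1 -> value=1 (bin 1); offset now 13 = byte 1 bit 5; 35 bits remain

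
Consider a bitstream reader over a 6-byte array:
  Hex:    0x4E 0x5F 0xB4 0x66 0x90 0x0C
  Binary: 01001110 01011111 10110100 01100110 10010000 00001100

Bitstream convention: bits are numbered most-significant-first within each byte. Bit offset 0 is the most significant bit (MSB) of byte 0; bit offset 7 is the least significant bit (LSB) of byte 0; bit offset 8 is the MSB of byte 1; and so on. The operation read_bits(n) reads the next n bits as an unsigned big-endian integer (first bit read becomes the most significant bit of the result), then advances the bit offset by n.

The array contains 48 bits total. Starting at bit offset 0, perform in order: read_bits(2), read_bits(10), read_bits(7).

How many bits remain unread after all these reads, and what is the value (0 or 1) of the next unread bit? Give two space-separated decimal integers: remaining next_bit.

Answer: 29 1

Derivation:
Read 1: bits[0:2] width=2 -> value=1 (bin 01); offset now 2 = byte 0 bit 2; 46 bits remain
Read 2: bits[2:12] width=10 -> value=229 (bin 0011100101); offset now 12 = byte 1 bit 4; 36 bits remain
Read 3: bits[12:19] width=7 -> value=125 (bin 1111101); offset now 19 = byte 2 bit 3; 29 bits remain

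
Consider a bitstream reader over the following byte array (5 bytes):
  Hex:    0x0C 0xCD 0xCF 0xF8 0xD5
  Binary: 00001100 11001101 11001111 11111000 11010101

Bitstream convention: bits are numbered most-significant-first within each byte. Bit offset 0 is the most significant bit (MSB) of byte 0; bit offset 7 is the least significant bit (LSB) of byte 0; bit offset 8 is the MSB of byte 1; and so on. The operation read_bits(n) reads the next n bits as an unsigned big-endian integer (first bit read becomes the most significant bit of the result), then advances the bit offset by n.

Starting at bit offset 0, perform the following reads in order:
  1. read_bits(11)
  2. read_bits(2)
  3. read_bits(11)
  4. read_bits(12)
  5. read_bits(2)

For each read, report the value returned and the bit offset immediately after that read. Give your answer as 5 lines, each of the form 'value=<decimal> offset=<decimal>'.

Answer: value=102 offset=11
value=1 offset=13
value=1487 offset=24
value=3981 offset=36
value=1 offset=38

Derivation:
Read 1: bits[0:11] width=11 -> value=102 (bin 00001100110); offset now 11 = byte 1 bit 3; 29 bits remain
Read 2: bits[11:13] width=2 -> value=1 (bin 01); offset now 13 = byte 1 bit 5; 27 bits remain
Read 3: bits[13:24] width=11 -> value=1487 (bin 10111001111); offset now 24 = byte 3 bit 0; 16 bits remain
Read 4: bits[24:36] width=12 -> value=3981 (bin 111110001101); offset now 36 = byte 4 bit 4; 4 bits remain
Read 5: bits[36:38] width=2 -> value=1 (bin 01); offset now 38 = byte 4 bit 6; 2 bits remain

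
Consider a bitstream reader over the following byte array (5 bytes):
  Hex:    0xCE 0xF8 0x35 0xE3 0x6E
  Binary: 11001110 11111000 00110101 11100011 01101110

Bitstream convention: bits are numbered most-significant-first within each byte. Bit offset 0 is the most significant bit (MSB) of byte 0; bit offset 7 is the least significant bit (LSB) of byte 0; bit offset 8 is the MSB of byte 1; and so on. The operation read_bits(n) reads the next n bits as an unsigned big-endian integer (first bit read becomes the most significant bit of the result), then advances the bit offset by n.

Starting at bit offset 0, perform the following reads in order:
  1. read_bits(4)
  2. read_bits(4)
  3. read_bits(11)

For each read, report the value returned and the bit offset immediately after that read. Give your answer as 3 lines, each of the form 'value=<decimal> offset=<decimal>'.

Answer: value=12 offset=4
value=14 offset=8
value=1985 offset=19

Derivation:
Read 1: bits[0:4] width=4 -> value=12 (bin 1100); offset now 4 = byte 0 bit 4; 36 bits remain
Read 2: bits[4:8] width=4 -> value=14 (bin 1110); offset now 8 = byte 1 bit 0; 32 bits remain
Read 3: bits[8:19] width=11 -> value=1985 (bin 11111000001); offset now 19 = byte 2 bit 3; 21 bits remain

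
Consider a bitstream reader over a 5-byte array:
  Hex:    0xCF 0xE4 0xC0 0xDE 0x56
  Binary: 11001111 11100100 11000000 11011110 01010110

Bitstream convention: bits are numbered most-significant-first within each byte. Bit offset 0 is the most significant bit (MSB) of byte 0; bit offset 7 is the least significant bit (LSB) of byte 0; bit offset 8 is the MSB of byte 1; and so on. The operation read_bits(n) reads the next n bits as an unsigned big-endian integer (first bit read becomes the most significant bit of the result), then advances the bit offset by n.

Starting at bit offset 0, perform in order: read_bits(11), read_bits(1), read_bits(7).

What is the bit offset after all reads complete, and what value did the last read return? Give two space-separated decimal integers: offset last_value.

Read 1: bits[0:11] width=11 -> value=1663 (bin 11001111111); offset now 11 = byte 1 bit 3; 29 bits remain
Read 2: bits[11:12] width=1 -> value=0 (bin 0); offset now 12 = byte 1 bit 4; 28 bits remain
Read 3: bits[12:19] width=7 -> value=38 (bin 0100110); offset now 19 = byte 2 bit 3; 21 bits remain

Answer: 19 38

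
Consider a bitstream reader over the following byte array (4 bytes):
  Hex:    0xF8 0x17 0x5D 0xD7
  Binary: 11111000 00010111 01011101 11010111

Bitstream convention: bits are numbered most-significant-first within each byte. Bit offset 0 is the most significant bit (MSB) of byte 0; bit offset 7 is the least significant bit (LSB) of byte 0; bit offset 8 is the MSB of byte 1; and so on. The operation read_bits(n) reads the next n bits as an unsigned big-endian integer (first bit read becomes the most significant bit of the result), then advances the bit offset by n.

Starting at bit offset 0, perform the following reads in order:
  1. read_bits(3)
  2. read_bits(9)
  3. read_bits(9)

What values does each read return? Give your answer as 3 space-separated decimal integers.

Read 1: bits[0:3] width=3 -> value=7 (bin 111); offset now 3 = byte 0 bit 3; 29 bits remain
Read 2: bits[3:12] width=9 -> value=385 (bin 110000001); offset now 12 = byte 1 bit 4; 20 bits remain
Read 3: bits[12:21] width=9 -> value=235 (bin 011101011); offset now 21 = byte 2 bit 5; 11 bits remain

Answer: 7 385 235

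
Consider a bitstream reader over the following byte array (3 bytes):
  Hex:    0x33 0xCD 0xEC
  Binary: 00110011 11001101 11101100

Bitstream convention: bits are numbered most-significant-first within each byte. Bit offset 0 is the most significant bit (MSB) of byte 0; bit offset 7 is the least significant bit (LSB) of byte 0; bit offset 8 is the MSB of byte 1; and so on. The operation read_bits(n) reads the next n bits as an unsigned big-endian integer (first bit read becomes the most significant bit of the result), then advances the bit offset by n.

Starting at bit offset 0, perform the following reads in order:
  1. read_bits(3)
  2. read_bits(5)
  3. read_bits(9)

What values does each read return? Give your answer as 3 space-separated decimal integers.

Read 1: bits[0:3] width=3 -> value=1 (bin 001); offset now 3 = byte 0 bit 3; 21 bits remain
Read 2: bits[3:8] width=5 -> value=19 (bin 10011); offset now 8 = byte 1 bit 0; 16 bits remain
Read 3: bits[8:17] width=9 -> value=411 (bin 110011011); offset now 17 = byte 2 bit 1; 7 bits remain

Answer: 1 19 411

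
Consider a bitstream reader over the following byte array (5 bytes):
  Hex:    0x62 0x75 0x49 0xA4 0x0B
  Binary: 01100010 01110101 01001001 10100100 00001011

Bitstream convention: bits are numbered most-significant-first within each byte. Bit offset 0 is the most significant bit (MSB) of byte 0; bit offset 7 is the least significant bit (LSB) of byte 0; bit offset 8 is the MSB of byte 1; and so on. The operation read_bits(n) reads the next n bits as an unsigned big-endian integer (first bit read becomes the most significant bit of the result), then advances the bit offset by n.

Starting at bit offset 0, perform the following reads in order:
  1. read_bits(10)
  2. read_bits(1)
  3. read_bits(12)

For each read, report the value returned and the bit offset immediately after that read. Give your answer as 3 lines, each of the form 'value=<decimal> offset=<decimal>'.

Answer: value=393 offset=10
value=1 offset=11
value=2724 offset=23

Derivation:
Read 1: bits[0:10] width=10 -> value=393 (bin 0110001001); offset now 10 = byte 1 bit 2; 30 bits remain
Read 2: bits[10:11] width=1 -> value=1 (bin 1); offset now 11 = byte 1 bit 3; 29 bits remain
Read 3: bits[11:23] width=12 -> value=2724 (bin 101010100100); offset now 23 = byte 2 bit 7; 17 bits remain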